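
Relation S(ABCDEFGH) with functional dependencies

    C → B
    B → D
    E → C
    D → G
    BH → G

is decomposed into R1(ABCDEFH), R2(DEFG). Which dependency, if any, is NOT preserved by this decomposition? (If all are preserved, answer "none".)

C → B lies within R1.
B → D lies within R1.
E → C lies within R1.
D → G lies within R2.
BH → G: restricted closure across fragments reaches G.
Every dependency is enforceable on the fragments, so the decomposition is dependency-preserving.

none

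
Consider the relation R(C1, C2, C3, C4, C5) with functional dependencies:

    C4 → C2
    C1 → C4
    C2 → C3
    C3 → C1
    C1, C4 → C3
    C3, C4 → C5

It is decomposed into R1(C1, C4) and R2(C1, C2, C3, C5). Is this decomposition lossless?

Common attributes: R1 ∩ R2 = {C1}.
Closure of {C1}: C1 → C4 applies, adding C4; C1, C4 → C3 applies, adding C3; C3, C4 → C5 applies, adding C5; C4 → C2 applies, adding C2. So (C1)⁺ = {C1, C2, C3, C4, C5}.
This closure contains every attribute of R1, so R1 ∩ R2 → R1. The join is lossless.

Yes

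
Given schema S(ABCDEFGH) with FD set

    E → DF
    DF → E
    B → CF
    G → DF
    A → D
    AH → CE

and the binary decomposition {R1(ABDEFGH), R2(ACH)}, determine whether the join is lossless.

Yes

Common attributes: R1 ∩ R2 = {AH}.
Closure of {AH}: A → D applies, adding D; AH → CE applies, adding CE; E → DF applies, adding F. So (AH)⁺ = {ACDEFH}.
This closure contains every attribute of R2, so R1 ∩ R2 → R2. The join is lossless.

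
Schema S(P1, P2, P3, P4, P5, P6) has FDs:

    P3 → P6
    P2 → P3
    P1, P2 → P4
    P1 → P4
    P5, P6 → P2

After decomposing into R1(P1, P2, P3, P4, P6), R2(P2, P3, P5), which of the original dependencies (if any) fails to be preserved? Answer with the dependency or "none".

Check P5, P6 → P2: no single fragment contains all of {P2, P5, P6}, and the restricted closure of {P5, P6} across the fragments never reaches {P2}.
P3 → P6 is preserved.
P2 → P3 is preserved.
P1, P2 → P4 is preserved.
P1 → P4 is preserved.

P5, P6 → P2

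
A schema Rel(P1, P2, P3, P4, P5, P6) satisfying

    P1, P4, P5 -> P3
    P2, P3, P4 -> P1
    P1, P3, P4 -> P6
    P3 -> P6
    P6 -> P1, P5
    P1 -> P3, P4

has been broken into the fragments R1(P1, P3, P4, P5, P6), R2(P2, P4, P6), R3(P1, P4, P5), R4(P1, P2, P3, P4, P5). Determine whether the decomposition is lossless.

Chase test. Columns are P1, P2, P3, P4, P5, P6; row i has aⱼ where attribute j ∈ Ri, else bᵢⱼ.
Initial tableau (one row per fragment):
  row 1: a1 b12 a3 a4 a5 a6
  row 2: b21 a2 b23 a4 b25 a6
  row 3: a1 b32 b33 a4 a5 b36
  row 4: a1 a2 a3 a4 a5 b46
Rows 1 and 3 agree on P1, P4, P5; apply P1, P4, P5→P3 and equate their P3 entries.
Rows 1 and 3 agree on P1, P3, P4; apply P1, P3, P4→P6 and equate their P6 entries.
Rows 1 and 4 agree on P1, P3, P4; apply P1, P3, P4→P6 and equate their P6 entries.
Rows 1 and 2 agree on P6; apply P6→P1, P5 and equate their P1, P5 entries.
Rows 1 and 2 agree on P1; apply P1→P3, P4 and equate their P3, P4 entries.
Row 2 is now all distinguished symbols — the join is lossless.

Yes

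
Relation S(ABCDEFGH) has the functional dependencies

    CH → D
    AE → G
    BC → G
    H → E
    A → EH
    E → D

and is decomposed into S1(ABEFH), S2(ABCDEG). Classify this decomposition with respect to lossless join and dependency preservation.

Lossless test: (ABE)⁺ = {ABDEGH}, which is a superkey of neither fragment — lossy.
Dependency preservation: CH → D is not contained in any single fragment, but the restricted closure of its left-hand side across the fragments still reaches the right-hand side; the remaining FDs each lie inside some fragment. All dependencies are preserved.

lossy but dependency-preserving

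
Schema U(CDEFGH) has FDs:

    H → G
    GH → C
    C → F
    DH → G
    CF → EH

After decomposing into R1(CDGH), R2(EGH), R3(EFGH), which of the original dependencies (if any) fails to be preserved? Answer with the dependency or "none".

H → G lies within R1.
GH → C lies within R1.
C → F: restricted closure across fragments reaches F.
DH → G lies within R1.
CF → EH: restricted closure across fragments reaches EH.
Every dependency is enforceable on the fragments, so the decomposition is dependency-preserving.

none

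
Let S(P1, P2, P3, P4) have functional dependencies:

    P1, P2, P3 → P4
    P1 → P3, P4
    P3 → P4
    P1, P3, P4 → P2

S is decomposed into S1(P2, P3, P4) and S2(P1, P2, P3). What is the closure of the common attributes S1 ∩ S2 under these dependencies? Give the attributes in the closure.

P2, P3, P4

S1 ∩ S2 = {P2, P3}.
P3 → P4 applies, adding P4
Closure: {P2, P3, P4}.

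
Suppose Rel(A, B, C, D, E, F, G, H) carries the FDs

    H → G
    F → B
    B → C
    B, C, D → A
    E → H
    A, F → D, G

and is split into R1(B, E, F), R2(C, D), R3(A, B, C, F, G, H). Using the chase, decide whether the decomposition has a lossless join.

Chase test. Columns are A, B, C, D, E, F, G, H; row i has aⱼ where attribute j ∈ Ri, else bᵢⱼ.
Initial tableau (one row per fragment):
  row 1: b11 a2 b13 b14 a5 a6 b17 b18
  row 2: b21 b22 a3 a4 b25 b26 b27 b28
  row 3: a1 a2 a3 b34 b35 a6 a7 a8
Rows 1 and 3 agree on B; apply B→C and equate their C entries.
No row becomes fully distinguished — the join is lossy.

No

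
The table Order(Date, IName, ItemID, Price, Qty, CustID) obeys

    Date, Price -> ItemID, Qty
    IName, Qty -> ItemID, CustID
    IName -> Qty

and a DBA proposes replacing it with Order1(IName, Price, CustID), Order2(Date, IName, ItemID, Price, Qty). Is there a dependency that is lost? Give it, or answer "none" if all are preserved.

none

Date, Price → ItemID, Qty lies within Order2.
IName, Qty → ItemID, CustID: restricted closure across fragments reaches ItemID, CustID.
IName → Qty lies within Order2.
Every dependency is enforceable on the fragments, so the decomposition is dependency-preserving.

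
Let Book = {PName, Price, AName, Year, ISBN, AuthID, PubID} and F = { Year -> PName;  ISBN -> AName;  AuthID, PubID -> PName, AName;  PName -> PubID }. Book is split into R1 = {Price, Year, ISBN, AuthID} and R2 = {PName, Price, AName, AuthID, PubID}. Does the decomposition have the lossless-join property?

No

Common attributes: R1 ∩ R2 = {Price, AuthID}.
No dependency enlarges {Price, AuthID}, so (Price, AuthID)⁺ = {Price, AuthID}.
The closure contains neither all of R1 = {Price, Year, ISBN, AuthID} nor all of R2 = {PName, Price, AName, AuthID, PubID}, so the common attributes are not a superkey of either fragment. The join is lossy.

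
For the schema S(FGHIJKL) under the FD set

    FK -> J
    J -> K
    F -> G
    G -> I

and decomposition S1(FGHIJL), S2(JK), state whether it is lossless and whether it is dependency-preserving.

Lossless test: (J)⁺ = {JK}, which contains all of one fragment — lossless.
Dependency preservation: the restricted closure of {FK} across the fragments never reaches {J}, so FK → J cannot be enforced without a join — not preserved.

lossless but not dependency-preserving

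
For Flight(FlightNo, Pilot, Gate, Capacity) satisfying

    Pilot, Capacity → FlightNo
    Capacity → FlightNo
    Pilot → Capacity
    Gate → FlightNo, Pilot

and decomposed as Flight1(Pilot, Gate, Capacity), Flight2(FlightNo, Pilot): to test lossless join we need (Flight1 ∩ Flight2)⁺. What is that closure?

Flight1 ∩ Flight2 = {Pilot}.
Pilot → Capacity applies, adding Capacity
Pilot, Capacity → FlightNo applies, adding FlightNo
Closure: {FlightNo, Pilot, Capacity}.

FlightNo, Pilot, Capacity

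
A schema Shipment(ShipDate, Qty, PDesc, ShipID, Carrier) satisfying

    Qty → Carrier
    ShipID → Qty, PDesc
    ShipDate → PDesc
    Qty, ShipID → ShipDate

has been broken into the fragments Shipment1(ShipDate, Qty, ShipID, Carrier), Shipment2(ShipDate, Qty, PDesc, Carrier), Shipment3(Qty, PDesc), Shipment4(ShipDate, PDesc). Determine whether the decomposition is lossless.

Yes

Chase test. Columns are ShipDate, Qty, PDesc, ShipID, Carrier; row i has aⱼ where attribute j ∈ Shipmenti, else bᵢⱼ.
Initial tableau (one row per fragment):
  row 1: a1 a2 b13 a4 a5
  row 2: a1 a2 a3 b24 a5
  row 3: b31 a2 a3 b34 b35
  row 4: a1 b42 a3 b44 b45
Rows 1 and 3 agree on Qty; apply Qty→Carrier and equate their Carrier entries.
Rows 1 and 2 agree on ShipDate; apply ShipDate→PDesc and equate their PDesc entries.
Row 1 is now all distinguished symbols — the join is lossless.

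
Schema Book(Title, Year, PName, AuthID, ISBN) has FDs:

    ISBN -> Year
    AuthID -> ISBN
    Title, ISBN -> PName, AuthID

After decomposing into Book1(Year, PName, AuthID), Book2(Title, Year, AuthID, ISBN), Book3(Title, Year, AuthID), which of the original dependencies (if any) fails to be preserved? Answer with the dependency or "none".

Title, ISBN -> PName, AuthID

Check Title, ISBN → PName, AuthID: no single fragment contains all of {Title, PName, AuthID, ISBN}, and the restricted closure of {Title, ISBN} across the fragments never reaches {PName, AuthID}.
ISBN → Year is preserved.
AuthID → ISBN is preserved.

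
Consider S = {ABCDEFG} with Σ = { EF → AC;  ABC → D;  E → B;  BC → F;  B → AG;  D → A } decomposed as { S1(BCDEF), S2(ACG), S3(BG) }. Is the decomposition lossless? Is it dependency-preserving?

lossy and not dependency-preserving

Lossless test (chase): Rows 1 and 3 agree on B; apply B→AG and equate their AG entries. No row becomes fully distinguished — the join is lossy.
Dependency preservation: the restricted closure of {EF} across the fragments never reaches {AC}, so EF → AC cannot be enforced without a join — not preserved.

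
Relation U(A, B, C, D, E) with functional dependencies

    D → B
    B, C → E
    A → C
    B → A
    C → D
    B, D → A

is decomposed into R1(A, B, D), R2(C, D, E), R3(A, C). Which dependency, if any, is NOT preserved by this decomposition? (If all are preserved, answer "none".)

D → B lies within R1.
B, C → E: restricted closure across fragments reaches E.
A → C lies within R3.
B → A lies within R1.
C → D lies within R2.
B, D → A lies within R1.
Every dependency is enforceable on the fragments, so the decomposition is dependency-preserving.

none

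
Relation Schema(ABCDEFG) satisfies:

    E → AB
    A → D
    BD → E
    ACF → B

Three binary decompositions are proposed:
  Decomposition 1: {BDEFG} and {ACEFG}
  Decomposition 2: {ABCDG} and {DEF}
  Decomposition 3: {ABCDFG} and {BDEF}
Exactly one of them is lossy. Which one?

Decomposition 1: common = {EFG}, closure = {ABDEFG} → lossless.
Decomposition 2: common = {D}, closure = {D} → lossy.
Decomposition 3: common = {BDF}, closure = {ABDEF} → lossless.

Decomposition 2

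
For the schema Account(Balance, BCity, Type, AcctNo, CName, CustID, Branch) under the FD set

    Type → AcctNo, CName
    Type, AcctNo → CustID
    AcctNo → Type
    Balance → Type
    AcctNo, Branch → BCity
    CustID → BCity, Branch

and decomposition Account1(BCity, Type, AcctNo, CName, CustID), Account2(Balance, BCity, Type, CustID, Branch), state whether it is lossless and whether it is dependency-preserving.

lossless and dependency-preserving

Lossless test: (BCity, Type, CustID)⁺ = {BCity, Type, AcctNo, CName, CustID, Branch}, which contains all of one fragment — lossless.
Dependency preservation: AcctNo, Branch → BCity is not contained in any single fragment, but the restricted closure of its left-hand side across the fragments still reaches the right-hand side; the remaining FDs each lie inside some fragment. All dependencies are preserved.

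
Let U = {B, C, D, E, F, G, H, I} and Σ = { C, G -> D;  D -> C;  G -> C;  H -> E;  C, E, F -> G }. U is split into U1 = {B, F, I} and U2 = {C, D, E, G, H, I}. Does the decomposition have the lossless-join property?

Common attributes: U1 ∩ U2 = {I}.
No dependency enlarges {I}, so (I)⁺ = {I}.
The closure contains neither all of U1 = {B, F, I} nor all of U2 = {C, D, E, G, H, I}, so the common attributes are not a superkey of either fragment. The join is lossy.

No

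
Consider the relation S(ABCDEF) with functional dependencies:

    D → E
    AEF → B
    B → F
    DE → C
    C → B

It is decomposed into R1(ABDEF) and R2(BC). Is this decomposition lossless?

Common attributes: R1 ∩ R2 = {B}.
Closure of {B}: B → F applies, adding F. So (B)⁺ = {BF}.
The closure contains neither all of R1 = {ABDEF} nor all of R2 = {BC}, so the common attributes are not a superkey of either fragment. The join is lossy.

No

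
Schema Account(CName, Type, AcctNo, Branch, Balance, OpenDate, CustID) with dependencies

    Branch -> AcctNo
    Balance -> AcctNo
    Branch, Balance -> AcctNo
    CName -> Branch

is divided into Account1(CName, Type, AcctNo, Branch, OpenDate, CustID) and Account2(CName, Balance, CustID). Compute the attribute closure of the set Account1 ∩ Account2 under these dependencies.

CName, AcctNo, Branch, CustID

Account1 ∩ Account2 = {CName, CustID}.
CName → Branch applies, adding Branch
Branch → AcctNo applies, adding AcctNo
Closure: {CName, AcctNo, Branch, CustID}.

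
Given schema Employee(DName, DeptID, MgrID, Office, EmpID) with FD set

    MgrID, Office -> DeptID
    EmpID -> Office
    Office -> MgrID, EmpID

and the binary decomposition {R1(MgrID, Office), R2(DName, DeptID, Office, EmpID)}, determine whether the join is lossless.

Common attributes: R1 ∩ R2 = {Office}.
Closure of {Office}: Office → MgrID, EmpID applies, adding MgrID, EmpID; MgrID, Office → DeptID applies, adding DeptID. So (Office)⁺ = {DeptID, MgrID, Office, EmpID}.
This closure contains every attribute of R1, so R1 ∩ R2 → R1. The join is lossless.

Yes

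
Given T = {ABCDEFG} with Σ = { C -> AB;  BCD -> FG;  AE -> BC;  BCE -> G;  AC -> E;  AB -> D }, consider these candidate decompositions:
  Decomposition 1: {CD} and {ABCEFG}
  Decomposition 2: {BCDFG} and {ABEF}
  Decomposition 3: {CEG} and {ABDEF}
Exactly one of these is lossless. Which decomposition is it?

Decomposition 1

Decomposition 1: common = {C}, closure = {ABCDEFG} → lossless.
Decomposition 2: common = {BF}, closure = {BF} → lossy.
Decomposition 3: common = {E}, closure = {E} → lossy.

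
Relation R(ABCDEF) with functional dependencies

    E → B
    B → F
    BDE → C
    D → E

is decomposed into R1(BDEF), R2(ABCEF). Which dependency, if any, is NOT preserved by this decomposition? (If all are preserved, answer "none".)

Check BDE → C: no single fragment contains all of {BCDE}, and the restricted closure of {BDE} across the fragments never reaches {C}.
E → B is preserved.
B → F is preserved.
D → E is preserved.

BDE → C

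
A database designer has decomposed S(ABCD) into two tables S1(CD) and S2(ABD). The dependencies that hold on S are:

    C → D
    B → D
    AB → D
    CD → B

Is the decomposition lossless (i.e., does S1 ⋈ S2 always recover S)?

No

Common attributes: S1 ∩ S2 = {D}.
No dependency enlarges {D}, so (D)⁺ = {D}.
The closure contains neither all of S1 = {CD} nor all of S2 = {ABD}, so the common attributes are not a superkey of either fragment. The join is lossy.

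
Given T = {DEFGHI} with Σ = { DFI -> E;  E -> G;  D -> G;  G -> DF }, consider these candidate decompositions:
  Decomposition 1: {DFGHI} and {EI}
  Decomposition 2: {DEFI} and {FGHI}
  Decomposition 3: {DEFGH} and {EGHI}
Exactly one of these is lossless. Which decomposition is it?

Decomposition 1: common = {I}, closure = {I} → lossy.
Decomposition 2: common = {FI}, closure = {FI} → lossy.
Decomposition 3: common = {EGH}, closure = {DEFGH} → lossless.

Decomposition 3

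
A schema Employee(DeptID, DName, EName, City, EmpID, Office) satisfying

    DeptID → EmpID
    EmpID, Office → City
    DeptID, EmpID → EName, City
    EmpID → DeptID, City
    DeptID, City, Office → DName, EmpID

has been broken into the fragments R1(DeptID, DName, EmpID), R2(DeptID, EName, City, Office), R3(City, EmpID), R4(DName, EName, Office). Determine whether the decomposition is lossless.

Chase test. Columns are DeptID, DName, EName, City, EmpID, Office; row i has aⱼ where attribute j ∈ Ri, else bᵢⱼ.
Initial tableau (one row per fragment):
  row 1: a1 a2 b13 b14 a5 b16
  row 2: a1 b22 a3 a4 b25 a6
  row 3: b31 b32 b33 a4 a5 b36
  row 4: b41 a2 a3 b44 b45 a6
Rows 1 and 2 agree on DeptID; apply DeptID→EmpID and equate their EmpID entries.
Rows 1 and 2 agree on DeptID, EmpID; apply DeptID, EmpID→EName, City and equate their EName, City entries.
Rows 1 and 3 agree on EmpID; apply EmpID→DeptID, City and equate their DeptID, City entries.
Rows 1 and 3 agree on DeptID, EmpID; apply DeptID, EmpID→EName, City and equate their EName, City entries.
No row becomes fully distinguished — the join is lossy.

No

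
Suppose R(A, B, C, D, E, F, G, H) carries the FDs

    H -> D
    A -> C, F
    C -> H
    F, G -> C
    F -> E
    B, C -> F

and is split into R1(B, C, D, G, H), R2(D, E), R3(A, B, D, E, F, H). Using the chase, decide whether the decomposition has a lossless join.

Chase test. Columns are A, B, C, D, E, F, G, H; row i has aⱼ where attribute j ∈ Ri, else bᵢⱼ.
Initial tableau (one row per fragment):
  row 1: b11 a2 a3 a4 b15 b16 a7 a8
  row 2: b21 b22 b23 a4 a5 b26 b27 b28
  row 3: a1 a2 b33 a4 a5 a6 b37 a8
No row becomes fully distinguished — the join is lossy.

No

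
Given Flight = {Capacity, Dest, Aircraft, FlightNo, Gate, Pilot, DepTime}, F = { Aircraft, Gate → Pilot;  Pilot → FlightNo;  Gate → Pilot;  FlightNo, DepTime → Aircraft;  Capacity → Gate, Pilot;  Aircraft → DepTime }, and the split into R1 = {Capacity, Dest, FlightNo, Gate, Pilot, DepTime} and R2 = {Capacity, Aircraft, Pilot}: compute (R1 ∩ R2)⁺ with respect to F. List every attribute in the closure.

Capacity, FlightNo, Gate, Pilot

R1 ∩ R2 = {Capacity, Pilot}.
Pilot → FlightNo applies, adding FlightNo
Capacity → Gate, Pilot applies, adding Gate
Closure: {Capacity, FlightNo, Gate, Pilot}.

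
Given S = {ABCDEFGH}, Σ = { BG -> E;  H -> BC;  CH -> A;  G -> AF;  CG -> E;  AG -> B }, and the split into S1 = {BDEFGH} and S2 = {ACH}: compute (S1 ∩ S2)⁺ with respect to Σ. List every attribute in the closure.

ABCH

S1 ∩ S2 = {H}.
H → BC applies, adding BC
CH → A applies, adding A
Closure: {ABCH}.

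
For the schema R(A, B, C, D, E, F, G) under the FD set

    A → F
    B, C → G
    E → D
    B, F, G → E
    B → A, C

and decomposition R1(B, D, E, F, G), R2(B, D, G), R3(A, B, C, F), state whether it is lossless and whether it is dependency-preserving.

lossless and dependency-preserving

Lossless test (chase): Rows 1 and 2 agree on B; apply B→A, C and equate their A, C entries. Rows 1 and 3 agree on B; apply B→A, C and equate their A, C entries. Rows 1 and 2 agree on A; apply A→F and equate their F entries. Rows 1 and 3 agree on B, C; apply B, C→G and equate their G entries. Rows 1 and 2 agree on B, F, G; apply B, F, G→E and equate their E entries. Rows 1 and 3 agree on B, F, G; apply B, F, G→E and equate their E entries. Rows 1 and 3 agree on E; apply E→D and equate their D entries. Row 1 is now all distinguished symbols — the join is lossless.
Dependency preservation: B, C → G is not contained in any single fragment, but the restricted closure of its left-hand side across the fragments still reaches the right-hand side; the remaining FDs each lie inside some fragment. All dependencies are preserved.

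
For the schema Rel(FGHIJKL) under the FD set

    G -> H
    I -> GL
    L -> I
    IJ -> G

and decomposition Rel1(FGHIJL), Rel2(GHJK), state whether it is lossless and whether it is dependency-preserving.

lossy but dependency-preserving

Lossless test: (GHJ)⁺ = {GHJ}, which is a superkey of neither fragment — lossy.
Dependency preservation: every FD's attributes lie within a single fragment, so each can be enforced locally — preserved.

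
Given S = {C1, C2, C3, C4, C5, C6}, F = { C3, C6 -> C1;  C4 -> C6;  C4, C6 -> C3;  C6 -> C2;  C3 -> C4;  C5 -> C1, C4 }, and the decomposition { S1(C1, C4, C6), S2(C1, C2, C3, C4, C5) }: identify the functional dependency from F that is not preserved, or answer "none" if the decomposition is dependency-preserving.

C6 -> C2

Check C6 → C2: no single fragment contains all of {C2, C6}, and the restricted closure of {C6} across the fragments never reaches {C2}.
C3, C6 → C1 is preserved.
C4 → C6 is preserved.
C4, C6 → C3 is preserved.
C3 → C4 is preserved.
C5 → C1, C4 is preserved.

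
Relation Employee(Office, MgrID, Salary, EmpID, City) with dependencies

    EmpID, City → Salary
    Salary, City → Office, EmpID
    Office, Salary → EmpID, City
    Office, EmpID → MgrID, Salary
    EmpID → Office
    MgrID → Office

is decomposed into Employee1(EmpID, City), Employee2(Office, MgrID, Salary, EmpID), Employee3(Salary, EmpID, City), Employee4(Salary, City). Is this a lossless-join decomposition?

Chase test. Columns are Office, MgrID, Salary, EmpID, City; row i has aⱼ where attribute j ∈ Employeei, else bᵢⱼ.
Initial tableau (one row per fragment):
  row 1: b11 b12 b13 a4 a5
  row 2: a1 a2 a3 a4 b25
  row 3: b31 b32 a3 a4 a5
  row 4: b41 b42 a3 b44 a5
Rows 1 and 3 agree on EmpID, City; apply EmpID, City→Salary and equate their Salary entries.
Rows 1 and 3 agree on Salary, City; apply Salary, City→Office, EmpID and equate their Office, EmpID entries.
Rows 1 and 4 agree on Salary, City; apply Salary, City→Office, EmpID and equate their Office, EmpID entries.
Rows 1 and 3 agree on Office, EmpID; apply Office, EmpID→MgrID, Salary and equate their MgrID, Salary entries.
Rows 1 and 4 agree on Office, EmpID; apply Office, EmpID→MgrID, Salary and equate their MgrID, Salary entries.
Rows 1 and 2 agree on EmpID; apply EmpID→Office and equate their Office entries.
Rows 1 and 2 agree on Office, Salary; apply Office, Salary→EmpID, City and equate their EmpID, City entries.
Rows 1 and 2 agree on Office, EmpID; apply Office, EmpID→MgrID, Salary and equate their MgrID, Salary entries.
Row 1 is now all distinguished symbols — the join is lossless.

Yes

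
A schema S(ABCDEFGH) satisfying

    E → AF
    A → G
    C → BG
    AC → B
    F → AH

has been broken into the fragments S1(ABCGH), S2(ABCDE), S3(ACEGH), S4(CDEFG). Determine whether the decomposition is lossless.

Chase test. Columns are ABCDEFGH; row i has aⱼ where attribute j ∈ Si, else bᵢⱼ.
Initial tableau (one row per fragment):
  row 1: a1 a2 a3 b14 b15 b16 a7 a8
  row 2: a1 a2 a3 a4 a5 b26 b27 b28
  row 3: a1 b32 a3 b34 a5 b36 a7 a8
  row 4: b41 b42 a3 a4 a5 a6 a7 b48
Rows 2 and 3 agree on E; apply E→AF and equate their AF entries.
Rows 2 and 4 agree on E; apply E→AF and equate their AF entries.
Rows 1 and 2 agree on A; apply A→G and equate their G entries.
Rows 1 and 3 agree on C; apply C→BG and equate their BG entries.
Rows 1 and 4 agree on C; apply C→BG and equate their BG entries.
Rows 2 and 3 agree on F; apply F→AH and equate their AH entries.
Rows 2 and 4 agree on F; apply F→AH and equate their AH entries.
Row 2 is now all distinguished symbols — the join is lossless.

Yes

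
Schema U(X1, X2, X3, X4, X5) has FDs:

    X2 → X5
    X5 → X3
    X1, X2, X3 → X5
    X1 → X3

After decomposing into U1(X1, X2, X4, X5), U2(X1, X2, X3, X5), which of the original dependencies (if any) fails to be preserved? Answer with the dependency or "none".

X2 → X5 lies within U1.
X5 → X3 lies within U2.
X1, X2, X3 → X5 lies within U2.
X1 → X3 lies within U2.
Every dependency is enforceable on the fragments, so the decomposition is dependency-preserving.

none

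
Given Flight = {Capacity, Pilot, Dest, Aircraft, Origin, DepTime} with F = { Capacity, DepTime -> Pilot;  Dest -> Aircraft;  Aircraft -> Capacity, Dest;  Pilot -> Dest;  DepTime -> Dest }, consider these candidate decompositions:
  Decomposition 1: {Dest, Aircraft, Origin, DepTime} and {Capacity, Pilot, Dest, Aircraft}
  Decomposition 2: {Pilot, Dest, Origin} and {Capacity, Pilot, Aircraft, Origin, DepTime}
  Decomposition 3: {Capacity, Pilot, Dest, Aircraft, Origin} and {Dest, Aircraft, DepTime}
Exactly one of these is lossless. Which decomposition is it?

Decomposition 2

Decomposition 1: common = {Dest, Aircraft}, closure = {Capacity, Dest, Aircraft} → lossy.
Decomposition 2: common = {Pilot, Origin}, closure = {Capacity, Pilot, Dest, Aircraft, Origin} → lossless.
Decomposition 3: common = {Dest, Aircraft}, closure = {Capacity, Dest, Aircraft} → lossy.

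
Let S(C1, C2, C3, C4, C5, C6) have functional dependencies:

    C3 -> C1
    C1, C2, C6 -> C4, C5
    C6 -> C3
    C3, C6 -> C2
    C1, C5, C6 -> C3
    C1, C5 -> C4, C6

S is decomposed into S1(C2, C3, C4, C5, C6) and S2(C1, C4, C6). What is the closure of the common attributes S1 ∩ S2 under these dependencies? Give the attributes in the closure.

S1 ∩ S2 = {C4, C6}.
C6 → C3 applies, adding C3
C3, C6 → C2 applies, adding C2
C3 → C1 applies, adding C1
C1, C2, C6 → C4, C5 applies, adding C5
Closure: {C1, C2, C3, C4, C5, C6}.

C1, C2, C3, C4, C5, C6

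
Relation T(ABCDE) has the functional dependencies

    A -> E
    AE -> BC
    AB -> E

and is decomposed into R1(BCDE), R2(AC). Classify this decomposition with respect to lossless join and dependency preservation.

Lossless test: (C)⁺ = {C}, which is a superkey of neither fragment — lossy.
Dependency preservation: the restricted closure of {A} across the fragments never reaches {E}, so A → E cannot be enforced without a join — not preserved.

lossy and not dependency-preserving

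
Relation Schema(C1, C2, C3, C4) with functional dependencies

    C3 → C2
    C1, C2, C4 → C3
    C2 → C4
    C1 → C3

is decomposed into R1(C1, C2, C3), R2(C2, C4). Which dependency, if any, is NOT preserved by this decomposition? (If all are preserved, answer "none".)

none

C3 → C2 lies within R1.
C1, C2, C4 → C3: restricted closure across fragments reaches C3.
C2 → C4 lies within R2.
C1 → C3 lies within R1.
Every dependency is enforceable on the fragments, so the decomposition is dependency-preserving.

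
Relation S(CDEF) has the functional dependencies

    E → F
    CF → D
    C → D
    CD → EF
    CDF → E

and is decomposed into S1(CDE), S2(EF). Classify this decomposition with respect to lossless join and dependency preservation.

Lossless test: (E)⁺ = {EF}, which contains all of one fragment — lossless.
Dependency preservation: CF → D; CD → EF; CDF → E are not contained in any single fragment, but the restricted closure of each left-hand side across the fragments still reaches the right-hand side; the remaining FDs each lie inside some fragment. All dependencies are preserved.

lossless and dependency-preserving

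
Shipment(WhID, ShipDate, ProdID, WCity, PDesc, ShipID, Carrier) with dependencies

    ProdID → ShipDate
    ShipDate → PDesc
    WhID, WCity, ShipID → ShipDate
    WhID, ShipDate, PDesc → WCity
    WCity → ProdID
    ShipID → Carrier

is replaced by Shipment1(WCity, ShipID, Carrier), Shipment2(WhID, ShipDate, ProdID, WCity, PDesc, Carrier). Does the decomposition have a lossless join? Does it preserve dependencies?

lossy but dependency-preserving

Lossless test: (WCity, Carrier)⁺ = {ShipDate, ProdID, WCity, PDesc, Carrier}, which is a superkey of neither fragment — lossy.
Dependency preservation: WhID, WCity, ShipID → ShipDate is not contained in any single fragment, but the restricted closure of its left-hand side across the fragments still reaches the right-hand side; the remaining FDs each lie inside some fragment. All dependencies are preserved.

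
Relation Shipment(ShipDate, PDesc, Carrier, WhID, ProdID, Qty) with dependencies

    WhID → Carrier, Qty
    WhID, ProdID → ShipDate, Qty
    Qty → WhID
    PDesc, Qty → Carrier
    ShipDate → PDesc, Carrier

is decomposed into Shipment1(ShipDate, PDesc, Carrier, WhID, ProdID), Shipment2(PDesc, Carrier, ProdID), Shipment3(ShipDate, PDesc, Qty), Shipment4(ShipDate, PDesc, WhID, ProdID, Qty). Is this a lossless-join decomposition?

Yes

Chase test. Columns are ShipDate, PDesc, Carrier, WhID, ProdID, Qty; row i has aⱼ where attribute j ∈ Shipmenti, else bᵢⱼ.
Initial tableau (one row per fragment):
  row 1: a1 a2 a3 a4 a5 b16
  row 2: b21 a2 a3 b24 a5 b26
  row 3: a1 a2 b33 b34 b35 a6
  row 4: a1 a2 b43 a4 a5 a6
Rows 1 and 4 agree on WhID; apply WhID→Carrier, Qty and equate their Carrier, Qty entries.
Rows 1 and 3 agree on Qty; apply Qty→WhID and equate their WhID entries.
Rows 1 and 3 agree on PDesc, Qty; apply PDesc, Qty→Carrier and equate their Carrier entries.
Row 1 is now all distinguished symbols — the join is lossless.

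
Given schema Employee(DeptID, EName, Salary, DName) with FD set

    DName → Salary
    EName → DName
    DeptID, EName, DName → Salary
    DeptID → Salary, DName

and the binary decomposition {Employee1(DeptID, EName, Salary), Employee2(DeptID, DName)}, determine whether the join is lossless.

Yes

Common attributes: Employee1 ∩ Employee2 = {DeptID}.
Closure of {DeptID}: DeptID → Salary, DName applies, adding Salary, DName. So (DeptID)⁺ = {DeptID, Salary, DName}.
This closure contains every attribute of Employee2, so Employee1 ∩ Employee2 → Employee2. The join is lossless.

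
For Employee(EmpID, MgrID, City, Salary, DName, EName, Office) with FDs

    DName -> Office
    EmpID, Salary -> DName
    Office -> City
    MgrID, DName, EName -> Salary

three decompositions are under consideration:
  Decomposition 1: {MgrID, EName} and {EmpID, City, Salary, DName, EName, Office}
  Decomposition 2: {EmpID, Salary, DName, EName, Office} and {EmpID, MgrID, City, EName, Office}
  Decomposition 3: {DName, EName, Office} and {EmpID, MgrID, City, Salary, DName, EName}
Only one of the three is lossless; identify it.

Decomposition 3

Decomposition 1: common = {EName}, closure = {EName} → lossy.
Decomposition 2: common = {EmpID, EName, Office}, closure = {EmpID, City, EName, Office} → lossy.
Decomposition 3: common = {DName, EName}, closure = {City, DName, EName, Office} → lossless.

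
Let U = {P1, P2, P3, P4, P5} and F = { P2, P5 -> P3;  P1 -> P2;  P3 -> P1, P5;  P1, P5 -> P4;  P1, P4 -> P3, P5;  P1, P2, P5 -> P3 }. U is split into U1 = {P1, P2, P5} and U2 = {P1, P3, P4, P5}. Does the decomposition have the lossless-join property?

Common attributes: U1 ∩ U2 = {P1, P5}.
Closure of {P1, P5}: P1 → P2 applies, adding P2; P1, P5 → P4 applies, adding P4; P1, P4 → P3, P5 applies, adding P3. So (P1, P5)⁺ = {P1, P2, P3, P4, P5}.
This closure contains every attribute of U1, so U1 ∩ U2 → U1. The join is lossless.

Yes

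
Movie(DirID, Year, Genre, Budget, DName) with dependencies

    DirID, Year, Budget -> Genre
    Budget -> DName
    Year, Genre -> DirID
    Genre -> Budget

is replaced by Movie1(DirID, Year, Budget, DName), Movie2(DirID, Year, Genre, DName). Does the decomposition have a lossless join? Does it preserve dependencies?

lossy and not dependency-preserving

Lossless test: (DirID, Year, DName)⁺ = {DirID, Year, DName}, which is a superkey of neither fragment — lossy.
Dependency preservation: the restricted closure of {DirID, Year, Budget} across the fragments never reaches {Genre}, so DirID, Year, Budget → Genre cannot be enforced without a join — not preserved.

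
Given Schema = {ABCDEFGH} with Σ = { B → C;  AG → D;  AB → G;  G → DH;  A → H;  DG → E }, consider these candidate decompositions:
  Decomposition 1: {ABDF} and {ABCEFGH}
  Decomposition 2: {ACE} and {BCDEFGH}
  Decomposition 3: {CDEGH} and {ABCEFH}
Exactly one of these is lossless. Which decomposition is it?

Decomposition 1

Decomposition 1: common = {ABF}, closure = {ABCDEFGH} → lossless.
Decomposition 2: common = {CE}, closure = {CE} → lossy.
Decomposition 3: common = {CEH}, closure = {CEH} → lossy.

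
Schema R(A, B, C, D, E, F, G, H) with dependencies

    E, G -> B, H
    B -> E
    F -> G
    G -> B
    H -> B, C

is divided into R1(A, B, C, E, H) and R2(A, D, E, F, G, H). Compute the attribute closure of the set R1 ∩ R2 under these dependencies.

R1 ∩ R2 = {A, E, H}.
H → B, C applies, adding B, C
Closure: {A, B, C, E, H}.

A, B, C, E, H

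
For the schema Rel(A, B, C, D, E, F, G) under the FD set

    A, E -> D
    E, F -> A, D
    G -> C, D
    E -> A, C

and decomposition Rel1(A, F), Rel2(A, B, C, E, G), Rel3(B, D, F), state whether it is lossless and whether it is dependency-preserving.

Lossless test (chase): applying each FD to every pair of rows produces no changes in the tableau, so no row becomes fully distinguished — the join is lossy.
Dependency preservation: the restricted closure of {A, E} across the fragments never reaches {D}, so A, E → D cannot be enforced without a join — not preserved.

lossy and not dependency-preserving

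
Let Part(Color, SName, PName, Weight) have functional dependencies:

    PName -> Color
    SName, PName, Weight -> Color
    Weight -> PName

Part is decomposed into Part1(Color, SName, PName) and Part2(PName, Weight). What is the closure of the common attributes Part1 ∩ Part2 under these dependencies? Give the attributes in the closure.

Part1 ∩ Part2 = {PName}.
PName → Color applies, adding Color
Closure: {Color, PName}.

Color, PName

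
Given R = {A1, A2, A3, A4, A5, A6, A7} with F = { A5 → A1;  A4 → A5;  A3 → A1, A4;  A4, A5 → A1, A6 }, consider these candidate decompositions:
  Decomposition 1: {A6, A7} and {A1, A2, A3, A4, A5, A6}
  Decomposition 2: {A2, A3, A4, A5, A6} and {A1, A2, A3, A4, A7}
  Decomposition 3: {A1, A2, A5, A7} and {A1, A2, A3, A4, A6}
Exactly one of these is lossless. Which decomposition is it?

Decomposition 2

Decomposition 1: common = {A6}, closure = {A6} → lossy.
Decomposition 2: common = {A2, A3, A4}, closure = {A1, A2, A3, A4, A5, A6} → lossless.
Decomposition 3: common = {A1, A2}, closure = {A1, A2} → lossy.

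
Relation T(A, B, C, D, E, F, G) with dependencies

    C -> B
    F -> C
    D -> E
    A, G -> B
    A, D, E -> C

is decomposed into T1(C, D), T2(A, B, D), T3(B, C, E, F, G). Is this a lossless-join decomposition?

No

Chase test. Columns are A, B, C, D, E, F, G; row i has aⱼ where attribute j ∈ Ti, else bᵢⱼ.
Initial tableau (one row per fragment):
  row 1: b11 b12 a3 a4 b15 b16 b17
  row 2: a1 a2 b23 a4 b25 b26 b27
  row 3: b31 a2 a3 b34 a5 a6 a7
Rows 1 and 3 agree on C; apply C→B and equate their B entries.
Rows 1 and 2 agree on D; apply D→E and equate their E entries.
No row becomes fully distinguished — the join is lossy.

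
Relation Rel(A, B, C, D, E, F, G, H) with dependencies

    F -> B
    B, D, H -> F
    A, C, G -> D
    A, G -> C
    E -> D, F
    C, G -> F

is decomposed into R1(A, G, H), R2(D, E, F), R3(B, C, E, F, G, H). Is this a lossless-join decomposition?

No

Chase test. Columns are A, B, C, D, E, F, G, H; row i has aⱼ where attribute j ∈ Ri, else bᵢⱼ.
Initial tableau (one row per fragment):
  row 1: a1 b12 b13 b14 b15 b16 a7 a8
  row 2: b21 b22 b23 a4 a5 a6 b27 b28
  row 3: b31 a2 a3 b34 a5 a6 a7 a8
Rows 2 and 3 agree on F; apply F→B and equate their B entries.
Rows 2 and 3 agree on E; apply E→D, F and equate their D, F entries.
No row becomes fully distinguished — the join is lossy.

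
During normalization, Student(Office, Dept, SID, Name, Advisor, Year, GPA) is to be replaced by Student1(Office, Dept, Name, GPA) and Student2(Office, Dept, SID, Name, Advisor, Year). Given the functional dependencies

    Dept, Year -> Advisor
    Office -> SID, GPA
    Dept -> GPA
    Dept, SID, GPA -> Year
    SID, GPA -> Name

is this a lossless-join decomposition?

Common attributes: Student1 ∩ Student2 = {Office, Dept, Name}.
Closure of {Office, Dept, Name}: Office → SID, GPA applies, adding SID, GPA; Dept, SID, GPA → Year applies, adding Year; Dept, Year → Advisor applies, adding Advisor. So (Office, Dept, Name)⁺ = {Office, Dept, SID, Name, Advisor, Year, GPA}.
This closure contains every attribute of Student1, so Student1 ∩ Student2 → Student1. The join is lossless.

Yes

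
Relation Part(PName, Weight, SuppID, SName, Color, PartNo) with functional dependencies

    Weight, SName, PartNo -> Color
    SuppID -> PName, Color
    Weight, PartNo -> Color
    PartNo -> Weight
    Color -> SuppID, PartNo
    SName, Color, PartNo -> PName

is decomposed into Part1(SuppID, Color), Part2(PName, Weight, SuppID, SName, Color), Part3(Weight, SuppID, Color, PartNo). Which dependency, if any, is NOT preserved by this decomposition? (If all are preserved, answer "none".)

Weight, SName, PartNo → Color: restricted closure across fragments reaches Color.
SuppID → PName, Color lies within Part2.
Weight, PartNo → Color lies within Part3.
PartNo → Weight lies within Part3.
Color → SuppID, PartNo lies within Part3.
SName, Color, PartNo → PName: restricted closure across fragments reaches PName.
Every dependency is enforceable on the fragments, so the decomposition is dependency-preserving.

none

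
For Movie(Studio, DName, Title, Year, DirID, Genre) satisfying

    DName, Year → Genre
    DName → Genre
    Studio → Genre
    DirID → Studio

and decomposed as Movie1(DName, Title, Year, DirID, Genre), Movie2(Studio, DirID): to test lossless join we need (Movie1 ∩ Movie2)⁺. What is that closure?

Movie1 ∩ Movie2 = {DirID}.
DirID → Studio applies, adding Studio
Studio → Genre applies, adding Genre
Closure: {Studio, DirID, Genre}.

Studio, DirID, Genre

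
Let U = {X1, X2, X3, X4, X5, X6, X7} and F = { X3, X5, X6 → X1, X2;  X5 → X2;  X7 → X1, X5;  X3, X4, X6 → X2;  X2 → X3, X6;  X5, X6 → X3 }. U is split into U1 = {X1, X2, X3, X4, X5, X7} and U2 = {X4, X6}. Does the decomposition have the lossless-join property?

Common attributes: U1 ∩ U2 = {X4}.
No dependency enlarges {X4}, so (X4)⁺ = {X4}.
The closure contains neither all of U1 = {X1, X2, X3, X4, X5, X7} nor all of U2 = {X4, X6}, so the common attributes are not a superkey of either fragment. The join is lossy.

No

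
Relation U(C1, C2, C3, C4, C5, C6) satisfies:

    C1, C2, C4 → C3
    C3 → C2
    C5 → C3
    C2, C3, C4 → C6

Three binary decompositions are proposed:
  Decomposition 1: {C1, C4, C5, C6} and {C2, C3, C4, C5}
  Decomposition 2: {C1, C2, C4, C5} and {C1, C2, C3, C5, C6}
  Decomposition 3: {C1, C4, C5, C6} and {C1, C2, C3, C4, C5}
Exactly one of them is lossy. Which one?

Decomposition 2

Decomposition 1: common = {C4, C5}, closure = {C2, C3, C4, C5, C6} → lossless.
Decomposition 2: common = {C1, C2, C5}, closure = {C1, C2, C3, C5} → lossy.
Decomposition 3: common = {C1, C4, C5}, closure = {C1, C2, C3, C4, C5, C6} → lossless.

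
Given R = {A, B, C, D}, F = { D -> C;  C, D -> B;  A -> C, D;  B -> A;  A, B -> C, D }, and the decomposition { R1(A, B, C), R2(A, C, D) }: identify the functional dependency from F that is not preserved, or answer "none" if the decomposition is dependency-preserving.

none

D → C lies within R2.
C, D → B: restricted closure across fragments reaches B.
A → C, D lies within R2.
B → A lies within R1.
A, B → C, D: restricted closure across fragments reaches C, D.
Every dependency is enforceable on the fragments, so the decomposition is dependency-preserving.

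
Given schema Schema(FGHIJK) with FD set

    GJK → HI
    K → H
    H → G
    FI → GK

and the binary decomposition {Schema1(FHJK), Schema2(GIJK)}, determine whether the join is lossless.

Yes

Common attributes: Schema1 ∩ Schema2 = {JK}.
Closure of {JK}: K → H applies, adding H; H → G applies, adding G; GJK → HI applies, adding I. So (JK)⁺ = {GHIJK}.
This closure contains every attribute of Schema2, so Schema1 ∩ Schema2 → Schema2. The join is lossless.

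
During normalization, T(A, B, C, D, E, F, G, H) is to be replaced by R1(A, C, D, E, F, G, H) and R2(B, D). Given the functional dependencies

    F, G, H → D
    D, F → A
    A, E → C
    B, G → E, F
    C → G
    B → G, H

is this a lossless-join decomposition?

Common attributes: R1 ∩ R2 = {D}.
No dependency enlarges {D}, so (D)⁺ = {D}.
The closure contains neither all of R1 = {A, C, D, E, F, G, H} nor all of R2 = {B, D}, so the common attributes are not a superkey of either fragment. The join is lossy.

No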